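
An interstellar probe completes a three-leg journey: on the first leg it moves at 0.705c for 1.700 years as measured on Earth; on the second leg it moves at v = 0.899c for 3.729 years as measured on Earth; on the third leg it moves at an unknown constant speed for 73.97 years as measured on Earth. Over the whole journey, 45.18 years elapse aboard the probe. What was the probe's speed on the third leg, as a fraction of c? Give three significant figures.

Leg 1: γ = 1/√(1 − 0.705²) = 1/√0.5030 = 1.410; τ_1 = 1.700/1.410 = 1.206 years.
Leg 2: γ = 1/√(1 − 0.899²) = 1/√0.1918 = 2.283; τ_2 = 3.729/2.283 = 1.633 years.
Leg 3: speed unknown; τ_3 = 73.97/γ_3.
Total proper time: 1.206 + 1.633 + τ_3 = 45.18, so τ_3 = 45.18 − 2.839 = 42.34 years.
γ_3 = 73.97/42.34 = 1.747; β = √(1 − 1/γ²) = √0.6723.

β = 0.820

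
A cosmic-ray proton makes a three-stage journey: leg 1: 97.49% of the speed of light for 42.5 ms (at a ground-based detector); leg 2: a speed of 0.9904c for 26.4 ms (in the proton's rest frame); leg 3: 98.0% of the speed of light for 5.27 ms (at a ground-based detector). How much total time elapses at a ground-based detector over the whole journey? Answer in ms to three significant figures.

Leg 1: 42.5 ms is already measured at a ground-based detector.
Leg 2: γ = 1/√(1 − 0.9904²) = 1/√0.01911 = 7.234; Δt_2 = 7.234 × 26.4 = 191.0 ms.
Leg 3: 5.27 ms is already measured at a ground-based detector.
Total: 42.50 + 191.0 + 5.270 ms.

Δt = 239 ms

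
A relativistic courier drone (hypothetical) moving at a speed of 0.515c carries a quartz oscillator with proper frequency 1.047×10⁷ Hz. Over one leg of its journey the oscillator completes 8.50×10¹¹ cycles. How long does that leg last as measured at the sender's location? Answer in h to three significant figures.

Δt = 26.3 h

γ = 1/√(1 − 0.515²) = 1/√0.7348 = 1.167
Proper time for N cycles: τ = N/f = 8.50×10¹¹/(1.047×10⁷) = 8.118×10⁴ s = 22.55 h.
Lab-frame duration Δt = γτ = 1.167 × 22.55 = 26.31 h.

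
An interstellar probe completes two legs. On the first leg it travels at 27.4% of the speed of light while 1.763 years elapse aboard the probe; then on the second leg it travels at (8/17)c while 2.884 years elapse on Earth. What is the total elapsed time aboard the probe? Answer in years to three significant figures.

τ = 4.31 years

Leg 1: 1.763 years is already measured aboard the probe.
Leg 2: γ = 1/√(1 − (8/17)²) = 17/15 ≈ 1.133; τ_2 = 2.884/1.133 = 2.545 years.
Total: 1.763 + 2.545 years.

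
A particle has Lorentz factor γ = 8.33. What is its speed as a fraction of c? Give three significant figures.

β = √(1 − 1/γ²) = √(1 − 1/8.33²) = √(1 − 0.01441) = √0.9856

β = 0.993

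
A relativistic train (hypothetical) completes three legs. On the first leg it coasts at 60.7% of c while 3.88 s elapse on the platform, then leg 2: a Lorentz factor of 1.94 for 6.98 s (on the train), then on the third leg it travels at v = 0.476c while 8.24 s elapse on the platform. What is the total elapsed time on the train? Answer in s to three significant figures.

Leg 1: β = 0.607; γ = 1/√(1 − 0.607²) = 1/√0.6316 = 1.258; τ_1 = 3.88/1.258 = 3.083 s.
Leg 2: 6.98 s is already measured on the train.
Leg 3: γ = 1/√(1 − 0.476²) = 1/√0.7734 = 1.137; τ_3 = 8.24/1.137 = 7.247 s.
Total: 3.083 + 6.980 + 7.247 s.

τ = 17.3 s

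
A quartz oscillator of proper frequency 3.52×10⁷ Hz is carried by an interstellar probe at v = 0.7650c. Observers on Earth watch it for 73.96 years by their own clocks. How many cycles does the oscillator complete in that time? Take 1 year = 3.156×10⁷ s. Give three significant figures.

γ = 1/√(1 − 0.7650²) = 1/√0.4148 = 1.553
During 73.96 years of lab time, the oscillator's proper time advances by τ = Δt/γ = 73.96/1.553 = 47.63 years = 1.503×10⁹ s.
N = f × τ = 3.52×10⁷ × 1.503×10⁹ = 5.292×10¹⁶.

N = 5.29×10¹⁶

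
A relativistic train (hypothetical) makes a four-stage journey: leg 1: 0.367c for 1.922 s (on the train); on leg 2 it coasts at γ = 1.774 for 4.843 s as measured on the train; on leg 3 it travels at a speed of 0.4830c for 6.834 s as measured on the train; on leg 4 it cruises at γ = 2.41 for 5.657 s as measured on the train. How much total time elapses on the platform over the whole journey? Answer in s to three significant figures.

Leg 1: γ = 1/√(1 − 0.367²) = 1/√0.8653 = 1.075; Δt_1 = 1.075 × 1.922 = 2.066 s.
Leg 2: γ = 1.774; Δt_2 = 1.774 × 4.843 = 8.591 s.
Leg 3: γ = 1/√(1 − 0.4830²) = 1/√0.7667 = 1.142; Δt_3 = 1.142 × 6.834 = 7.805 s.
Leg 4: γ = 2.41; Δt_4 = 2.410 × 5.657 = 13.63 s.
Total: 2.066 + 8.591 + 7.805 + 13.63 s.

Δt = 32.1 s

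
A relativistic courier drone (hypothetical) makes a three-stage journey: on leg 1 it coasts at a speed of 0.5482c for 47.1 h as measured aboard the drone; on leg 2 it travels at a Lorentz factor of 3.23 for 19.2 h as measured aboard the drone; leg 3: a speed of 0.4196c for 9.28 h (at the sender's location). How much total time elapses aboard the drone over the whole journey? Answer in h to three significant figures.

Leg 1: 47.1 h is already measured aboard the drone.
Leg 2: 19.2 h is already measured aboard the drone.
Leg 3: γ = 1/√(1 − 0.4196²) = 1/√0.8239 = 1.102; τ_3 = 9.28/1.102 = 8.424 h.
Total: 47.10 + 19.20 + 8.424 h.

τ = 74.7 h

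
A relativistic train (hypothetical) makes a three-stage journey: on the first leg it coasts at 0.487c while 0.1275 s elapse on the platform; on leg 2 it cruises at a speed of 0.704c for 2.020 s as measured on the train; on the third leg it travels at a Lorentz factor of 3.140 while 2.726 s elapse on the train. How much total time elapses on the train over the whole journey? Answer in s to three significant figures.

τ = 4.86 s

Leg 1: γ = 1/√(1 − 0.487²) = 1/√0.7628 = 1.145; τ_1 = 0.1275/1.145 = 0.1114 s.
Leg 2: 2.020 s is already measured on the train.
Leg 3: 2.726 s is already measured on the train.
Total: 0.1114 + 2.020 + 2.726 s.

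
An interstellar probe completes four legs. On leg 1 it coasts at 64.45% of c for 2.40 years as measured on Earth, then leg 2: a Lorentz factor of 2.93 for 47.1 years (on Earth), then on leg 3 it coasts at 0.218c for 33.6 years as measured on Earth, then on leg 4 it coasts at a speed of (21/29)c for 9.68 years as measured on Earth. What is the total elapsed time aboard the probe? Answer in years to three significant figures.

Leg 1: β = 0.6445; γ = 1/√(1 − 0.6445²) = 1/√0.5846 = 1.308; τ_1 = 2.40/1.308 = 1.835 years.
Leg 2: γ = 2.93; τ_2 = 47.1/2.930 = 16.08 years.
Leg 3: γ = 1/√(1 − 0.218²) = 1/√0.9525 = 1.025; τ_3 = 33.6/1.025 = 32.79 years.
Leg 4: γ = 1/√(1 − (21/29)²) = 29/20 = 1.450; τ_4 = 9.68/1.450 = 6.676 years.
Total: 1.835 + 16.08 + 32.79 + 6.676 years.

τ = 57.4 years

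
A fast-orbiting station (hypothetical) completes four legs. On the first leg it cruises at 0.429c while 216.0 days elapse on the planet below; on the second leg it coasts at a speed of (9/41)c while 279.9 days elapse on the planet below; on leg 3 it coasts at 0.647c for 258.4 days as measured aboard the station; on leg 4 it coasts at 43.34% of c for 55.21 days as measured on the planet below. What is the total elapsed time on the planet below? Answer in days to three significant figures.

Leg 1: 216.0 days is already measured on the planet below.
Leg 2: 279.9 days is already measured on the planet below.
Leg 3: γ = 1/√(1 − 0.647²) = 1/√0.5814 = 1.311; Δt_3 = 1.311 × 258.4 = 338.9 days.
Leg 4: 55.21 days is already measured on the planet below.
Total: 216.0 + 279.9 + 338.9 + 55.21 days.

Δt = 890 days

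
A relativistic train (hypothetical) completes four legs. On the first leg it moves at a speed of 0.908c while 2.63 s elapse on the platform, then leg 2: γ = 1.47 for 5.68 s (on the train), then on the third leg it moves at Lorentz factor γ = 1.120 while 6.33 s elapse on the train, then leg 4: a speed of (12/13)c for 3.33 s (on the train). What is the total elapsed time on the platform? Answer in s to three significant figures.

Δt = 26.7 s

Leg 1: 2.63 s is already measured on the platform.
Leg 2: γ = 1.47; Δt_2 = 1.470 × 5.68 = 8.350 s.
Leg 3: γ = 1.120; Δt_3 = 1.120 × 6.33 = 7.090 s.
Leg 4: γ = 1/√(1 − (12/13)²) = 13/5 = 2.600; Δt_4 = 2.600 × 3.33 = 8.658 s.
Total: 2.630 + 8.350 + 7.090 + 8.658 s.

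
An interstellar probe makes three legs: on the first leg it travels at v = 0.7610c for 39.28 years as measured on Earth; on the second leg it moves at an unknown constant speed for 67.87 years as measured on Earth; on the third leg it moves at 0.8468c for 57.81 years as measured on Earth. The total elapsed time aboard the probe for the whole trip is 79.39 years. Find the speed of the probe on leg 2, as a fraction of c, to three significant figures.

β = 0.940

Leg 1: γ = 1/√(1 − 0.7610²) = 1/√0.4209 = 1.541; τ_1 = 39.28/1.541 = 25.48 years.
Leg 2: speed unknown; τ_2 = 67.87/γ_2.
Leg 3: γ = 1/√(1 − 0.8468²) = 1/√0.2829 = 1.880; τ_3 = 57.81/1.880 = 30.75 years.
Total proper time: 25.48 + τ_2 + 30.75 = 79.39, so τ_2 = 79.39 − 56.23 = 23.16 years.
γ_2 = 67.87/23.16 = 2.931; β = √(1 − 1/γ²) = √0.8836.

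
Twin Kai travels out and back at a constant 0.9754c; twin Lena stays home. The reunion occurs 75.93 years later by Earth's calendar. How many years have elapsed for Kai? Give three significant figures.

γ = 1/√(1 − 0.9754²) = 1/√0.04859 = 4.536
Kai's clock measures proper time along the trip: τ = Δt/γ = 75.93/4.536 years.

τ = 16.7 years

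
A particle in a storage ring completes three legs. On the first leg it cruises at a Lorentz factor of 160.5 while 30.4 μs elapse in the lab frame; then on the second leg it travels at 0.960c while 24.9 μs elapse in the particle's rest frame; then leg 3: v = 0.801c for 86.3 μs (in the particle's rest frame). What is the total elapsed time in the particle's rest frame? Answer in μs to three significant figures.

Leg 1: γ = 160.5; τ_1 = 30.4/160.5 = 0.1894 μs.
Leg 2: 24.9 μs is already measured in the particle's rest frame.
Leg 3: 86.3 μs is already measured in the particle's rest frame.
Total: 0.1894 + 24.90 + 86.30 μs.

τ = 111 μs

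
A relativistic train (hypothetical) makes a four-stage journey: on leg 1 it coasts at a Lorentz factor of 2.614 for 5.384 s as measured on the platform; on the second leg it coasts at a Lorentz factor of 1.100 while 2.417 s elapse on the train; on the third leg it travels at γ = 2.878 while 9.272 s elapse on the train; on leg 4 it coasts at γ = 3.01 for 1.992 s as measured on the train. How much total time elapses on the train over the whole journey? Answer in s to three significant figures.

τ = 15.7 s

Leg 1: γ = 2.614; τ_1 = 5.384/2.614 = 2.060 s.
Leg 2: 2.417 s is already measured on the train.
Leg 3: 9.272 s is already measured on the train.
Leg 4: 1.992 s is already measured on the train.
Total: 2.060 + 2.417 + 9.272 + 1.992 s.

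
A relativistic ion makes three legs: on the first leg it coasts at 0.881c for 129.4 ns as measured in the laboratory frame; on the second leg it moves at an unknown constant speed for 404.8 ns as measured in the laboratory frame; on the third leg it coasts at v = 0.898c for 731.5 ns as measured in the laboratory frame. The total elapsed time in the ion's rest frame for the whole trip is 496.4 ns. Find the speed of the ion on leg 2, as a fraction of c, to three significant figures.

β = 0.960

Leg 1: γ = 1/√(1 − 0.881²) = 1/√0.2238 = 2.114; τ_1 = 129.4/2.114 = 61.22 ns.
Leg 2: speed unknown; τ_2 = 404.8/γ_2.
Leg 3: γ = 1/√(1 − 0.898²) = 1/√0.1936 = 2.273; τ_3 = 731.5/2.273 = 321.9 ns.
Total proper time: 61.22 + τ_2 + 321.9 = 496.4, so τ_2 = 496.4 − 383.1 = 113.3 ns.
γ_2 = 404.8/113.3 = 3.572; β = √(1 − 1/γ²) = √0.9216.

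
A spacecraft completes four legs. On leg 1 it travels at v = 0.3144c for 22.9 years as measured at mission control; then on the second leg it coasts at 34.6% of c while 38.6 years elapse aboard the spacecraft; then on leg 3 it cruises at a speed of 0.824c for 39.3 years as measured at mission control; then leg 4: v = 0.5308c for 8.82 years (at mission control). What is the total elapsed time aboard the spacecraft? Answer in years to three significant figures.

Leg 1: γ = 1/√(1 − 0.3144²) = 1/√0.9012 = 1.053; τ_1 = 22.9/1.053 = 21.74 years.
Leg 2: 38.6 years is already measured aboard the spacecraft.
Leg 3: γ = 1/√(1 − 0.824²) = 1/√0.3210 = 1.765; τ_3 = 39.3/1.765 = 22.27 years.
Leg 4: γ = 1/√(1 − 0.5308²) = 1/√0.7183 = 1.180; τ_4 = 8.82/1.180 = 7.475 years.
Total: 21.74 + 38.60 + 22.27 + 7.475 years.

τ = 90.1 years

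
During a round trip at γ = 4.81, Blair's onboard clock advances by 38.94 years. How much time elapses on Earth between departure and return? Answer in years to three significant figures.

Δt = 187 years

γ = 4.81
Earth-frame duration is the dilated interval: Δt = γτ = 4.810 × 38.94 years.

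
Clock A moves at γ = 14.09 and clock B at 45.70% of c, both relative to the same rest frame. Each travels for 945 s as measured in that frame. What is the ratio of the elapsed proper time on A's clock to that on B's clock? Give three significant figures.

A: γ = 14.09. B: β = 0.4570; γ = 1/√(1 − 0.4570²) = 1/√0.7912 = 1.124.
τ_A/τ_B = γ_B/γ_A = 1.124/14.09 = 0.07979, so τ_A/τ_B = 0.07979.

τ_A/τ_B = 0.0798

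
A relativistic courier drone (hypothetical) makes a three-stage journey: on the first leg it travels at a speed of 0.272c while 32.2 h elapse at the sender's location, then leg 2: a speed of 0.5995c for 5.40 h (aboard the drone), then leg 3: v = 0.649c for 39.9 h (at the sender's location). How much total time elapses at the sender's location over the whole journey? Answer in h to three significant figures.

Δt = 78.8 h

Leg 1: 32.2 h is already measured at the sender's location.
Leg 2: γ = 1/√(1 − 0.5995²) = 1/√0.6406 = 1.249; Δt_2 = 1.249 × 5.40 = 6.747 h.
Leg 3: 39.9 h is already measured at the sender's location.
Total: 32.20 + 6.747 + 39.90 h.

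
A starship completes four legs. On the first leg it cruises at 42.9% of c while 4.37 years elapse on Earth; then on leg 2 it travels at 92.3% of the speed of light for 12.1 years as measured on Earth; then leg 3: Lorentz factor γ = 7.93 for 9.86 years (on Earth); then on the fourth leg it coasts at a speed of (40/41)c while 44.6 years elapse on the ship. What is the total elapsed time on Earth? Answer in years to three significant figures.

Leg 1: 4.37 years is already measured on Earth.
Leg 2: 12.1 years is already measured on Earth.
Leg 3: 9.86 years is already measured on Earth.
Leg 4: γ = 1/√(1 − (40/41)²) = 41/9 ≈ 4.556; Δt_4 = 4.556 × 44.6 = 203.2 years.
Total: 4.370 + 12.10 + 9.860 + 203.2 years.

Δt = 230 years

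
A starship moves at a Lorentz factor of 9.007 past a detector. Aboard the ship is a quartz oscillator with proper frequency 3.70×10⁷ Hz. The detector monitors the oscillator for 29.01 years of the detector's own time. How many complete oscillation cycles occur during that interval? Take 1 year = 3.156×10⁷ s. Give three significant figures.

N = 3.76×10¹⁵

γ = 9.007
During 29.01 years of lab time, the oscillator's proper time advances by τ = Δt/γ = 29.01/9.007 = 3.221 years = 1.016×10⁸ s.
N = f × τ = 3.70×10⁷ × 1.016×10⁸ = 3.761×10¹⁵.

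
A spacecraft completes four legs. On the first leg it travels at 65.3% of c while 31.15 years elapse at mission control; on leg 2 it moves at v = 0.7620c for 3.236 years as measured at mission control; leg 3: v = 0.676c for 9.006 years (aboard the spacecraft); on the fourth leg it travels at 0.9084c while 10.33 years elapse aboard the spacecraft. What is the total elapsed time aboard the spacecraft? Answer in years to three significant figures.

τ = 45.0 years

Leg 1: β = 0.653; γ = 1/√(1 − 0.653²) = 1/√0.5736 = 1.320; τ_1 = 31.15/1.320 = 23.59 years.
Leg 2: γ = 1/√(1 − 0.7620²) = 1/√0.4194 = 1.544; τ_2 = 3.236/1.544 = 2.096 years.
Leg 3: 9.006 years is already measured aboard the spacecraft.
Leg 4: 10.33 years is already measured aboard the spacecraft.
Total: 23.59 + 2.096 + 9.006 + 10.33 years.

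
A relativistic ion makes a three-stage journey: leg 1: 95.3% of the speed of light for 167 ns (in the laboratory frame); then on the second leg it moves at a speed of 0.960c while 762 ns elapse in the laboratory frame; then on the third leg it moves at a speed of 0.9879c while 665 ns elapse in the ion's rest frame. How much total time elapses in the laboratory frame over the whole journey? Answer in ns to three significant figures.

Leg 1: 167 ns is already measured in the laboratory frame.
Leg 2: 762 ns is already measured in the laboratory frame.
Leg 3: γ = 1/√(1 − 0.9879²) = 1/√0.02405 = 6.448; Δt_3 = 6.448 × 665 = 4288 ns.
Total: 167.0 + 762.0 + 4288 ns.

Δt = 5220 ns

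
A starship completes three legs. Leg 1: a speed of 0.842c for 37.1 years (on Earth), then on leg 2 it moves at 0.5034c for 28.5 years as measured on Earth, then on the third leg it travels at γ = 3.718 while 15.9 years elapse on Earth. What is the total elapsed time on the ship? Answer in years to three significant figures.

τ = 48.9 years

Leg 1: γ = 1/√(1 − 0.842²) = 1/√0.2910 = 1.854; τ_1 = 37.1/1.854 = 20.01 years.
Leg 2: γ = 1/√(1 − 0.5034²) = 1/√0.7466 = 1.157; τ_2 = 28.5/1.157 = 24.63 years.
Leg 3: γ = 3.718; τ_3 = 15.9/3.718 = 4.276 years.
Total: 20.01 + 24.63 + 4.276 years.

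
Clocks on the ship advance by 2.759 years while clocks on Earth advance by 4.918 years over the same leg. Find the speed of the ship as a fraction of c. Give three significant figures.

v = 0.828c

The proper time is measured on the ship (both events occur at the ship's location); Δt is measured on Earth. γ = Δt/τ = 4.918/2.759 = 1.783.
β = √(1 − 1/γ²) = √(1 − 0.3147) = √0.6853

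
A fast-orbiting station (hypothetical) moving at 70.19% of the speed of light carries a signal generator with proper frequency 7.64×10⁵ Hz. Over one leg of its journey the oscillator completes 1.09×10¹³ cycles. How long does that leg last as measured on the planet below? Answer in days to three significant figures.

β = 0.7019; γ = 1/√(1 − 0.7019²) = 1/√0.5073 = 1.404
Proper time for N cycles: τ = N/f = 1.09×10¹³/(7.64×10⁵) = 1.427×10⁷ s = 165.1 days.
Lab-frame duration Δt = γτ = 1.404 × 165.1 = 231.8 days.

Δt = 232 days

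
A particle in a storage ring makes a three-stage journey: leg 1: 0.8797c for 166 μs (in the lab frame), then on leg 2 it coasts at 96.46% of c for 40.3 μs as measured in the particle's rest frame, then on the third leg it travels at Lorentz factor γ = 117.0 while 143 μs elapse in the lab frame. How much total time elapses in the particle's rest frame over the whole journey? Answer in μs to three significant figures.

Leg 1: γ = 1/√(1 − 0.8797²) = 1/√0.2261 = 2.103; τ_1 = 166/2.103 = 78.94 μs.
Leg 2: 40.3 μs is already measured in the particle's rest frame.
Leg 3: γ = 117.0; τ_3 = 143/117.0 = 1.222 μs.
Total: 78.94 + 40.30 + 1.222 μs.

τ = 120 μs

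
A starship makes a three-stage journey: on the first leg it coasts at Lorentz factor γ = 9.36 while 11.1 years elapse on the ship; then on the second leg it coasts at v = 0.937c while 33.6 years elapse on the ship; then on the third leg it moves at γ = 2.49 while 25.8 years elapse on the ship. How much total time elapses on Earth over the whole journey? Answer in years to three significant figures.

Δt = 264 years

Leg 1: γ = 9.36; Δt_1 = 9.360 × 11.1 = 103.9 years.
Leg 2: γ = 1/√(1 − 0.937²) = 1/√0.1220 = 2.863; Δt_2 = 2.863 × 33.6 = 96.18 years.
Leg 3: γ = 2.49; Δt_3 = 2.490 × 25.8 = 64.24 years.
Total: 103.9 + 96.18 + 64.24 years.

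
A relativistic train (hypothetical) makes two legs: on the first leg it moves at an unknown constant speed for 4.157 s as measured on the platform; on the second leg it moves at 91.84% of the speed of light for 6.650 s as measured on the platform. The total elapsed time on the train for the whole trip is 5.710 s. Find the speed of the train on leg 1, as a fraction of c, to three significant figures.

Leg 1: speed unknown; τ_1 = 4.157/γ_1.
Leg 2: β = 0.9184; γ = 1/√(1 − 0.9184²) = 1/√0.1565 = 2.527; τ_2 = 6.650/2.527 = 2.631 s.
Total proper time: τ_1 + 2.631 = 5.710, so τ_1 = 5.710 − 2.631 = 3.079 s.
γ_1 = 4.157/3.079 = 1.350; β = √(1 − 1/γ²) = √0.4514.

β = 0.672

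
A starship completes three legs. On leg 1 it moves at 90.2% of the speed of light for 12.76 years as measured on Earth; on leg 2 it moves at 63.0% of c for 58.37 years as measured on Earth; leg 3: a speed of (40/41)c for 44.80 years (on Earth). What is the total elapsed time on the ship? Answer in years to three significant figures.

Leg 1: β = 0.902; γ = 1/√(1 − 0.902²) = 1/√0.1864 = 2.316; τ_1 = 12.76/2.316 = 5.509 years.
Leg 2: β = 0.630; γ = 1/√(1 − 0.630²) = 1/√0.6031 = 1.288; τ_2 = 58.37/1.288 = 45.33 years.
Leg 3: γ = 1/√(1 − (40/41)²) = 41/9 ≈ 4.556; τ_3 = 44.80/4.556 = 9.834 years.
Total: 5.509 + 45.33 + 9.834 years.

τ = 60.7 years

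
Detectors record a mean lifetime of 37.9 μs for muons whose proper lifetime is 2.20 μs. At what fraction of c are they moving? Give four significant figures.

v = 0.9983c

γ = Δt/τ₀ = 37.9/2.20 = 17.23
β = √(1 − 1/γ²) = √(1 − 0.003370) = √0.9966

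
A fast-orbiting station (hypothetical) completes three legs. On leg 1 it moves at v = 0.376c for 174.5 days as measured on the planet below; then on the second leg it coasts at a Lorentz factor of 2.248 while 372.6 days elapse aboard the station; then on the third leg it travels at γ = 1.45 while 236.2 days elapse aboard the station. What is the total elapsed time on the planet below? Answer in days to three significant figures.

Δt = 1350 days

Leg 1: 174.5 days is already measured on the planet below.
Leg 2: γ = 2.248; Δt_2 = 2.248 × 372.6 = 837.6 days.
Leg 3: γ = 1.45; Δt_3 = 1.450 × 236.2 = 342.5 days.
Total: 174.5 + 837.6 + 342.5 days.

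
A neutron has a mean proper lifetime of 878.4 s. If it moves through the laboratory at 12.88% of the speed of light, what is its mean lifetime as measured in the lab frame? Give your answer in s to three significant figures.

β = 0.1288; γ = 1/√(1 − 0.1288²) = 1/√0.9834 = 1.008
The rest-frame lifetime is the proper time; the lab measures the dilated interval Δt = γτ₀ = 1.008 × 878.4 s.

Δt = 886 s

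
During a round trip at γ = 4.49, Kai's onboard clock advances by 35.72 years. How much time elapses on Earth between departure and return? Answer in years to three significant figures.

Δt = 160 years

γ = 4.49
Earth-frame duration is the dilated interval: Δt = γτ = 4.490 × 35.72 years.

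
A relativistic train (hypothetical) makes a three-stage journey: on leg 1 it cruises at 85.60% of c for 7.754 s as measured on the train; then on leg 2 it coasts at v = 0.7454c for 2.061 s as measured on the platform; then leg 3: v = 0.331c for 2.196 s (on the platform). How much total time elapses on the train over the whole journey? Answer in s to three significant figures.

τ = 11.2 s

Leg 1: 7.754 s is already measured on the train.
Leg 2: γ = 1/√(1 − 0.7454²) = 1/√0.4444 = 1.500; τ_2 = 2.061/1.500 = 1.374 s.
Leg 3: γ = 1/√(1 − 0.331²) = 1/√0.8904 = 1.060; τ_3 = 2.196/1.060 = 2.072 s.
Total: 7.754 + 1.374 + 2.072 s.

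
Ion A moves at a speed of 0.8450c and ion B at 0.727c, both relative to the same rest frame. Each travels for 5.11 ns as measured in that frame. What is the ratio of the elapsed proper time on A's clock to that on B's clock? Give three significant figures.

τ_A/τ_B = 0.779

A: γ = 1/√(1 − 0.8450²) = 1/√0.2860 = 1.870. B: γ = 1/√(1 − 0.727²) = 1/√0.4715 = 1.456.
τ_A/τ_B = γ_B/γ_A = 1.456/1.870 = 0.7788, so τ_A/τ_B = 0.7788.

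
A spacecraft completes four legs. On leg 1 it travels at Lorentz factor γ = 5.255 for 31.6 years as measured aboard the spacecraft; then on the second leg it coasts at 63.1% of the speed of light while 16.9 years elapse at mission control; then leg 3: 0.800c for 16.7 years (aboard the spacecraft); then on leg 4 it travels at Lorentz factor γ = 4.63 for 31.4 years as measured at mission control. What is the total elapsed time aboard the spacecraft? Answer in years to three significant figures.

τ = 68.2 years

Leg 1: 31.6 years is already measured aboard the spacecraft.
Leg 2: β = 0.631; γ = 1/√(1 − 0.631²) = 1/√0.6018 = 1.289; τ_2 = 16.9/1.289 = 13.11 years.
Leg 3: 16.7 years is already measured aboard the spacecraft.
Leg 4: γ = 4.63; τ_4 = 31.4/4.630 = 6.782 years.
Total: 31.60 + 13.11 + 16.70 + 6.782 years.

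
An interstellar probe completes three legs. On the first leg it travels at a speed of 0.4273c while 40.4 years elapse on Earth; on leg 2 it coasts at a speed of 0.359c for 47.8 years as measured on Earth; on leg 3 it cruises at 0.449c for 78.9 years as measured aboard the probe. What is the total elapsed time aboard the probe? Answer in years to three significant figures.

Leg 1: γ = 1/√(1 − 0.4273²) = 1/√0.8174 = 1.106; τ_1 = 40.4/1.106 = 36.53 years.
Leg 2: γ = 1/√(1 − 0.359²) = 1/√0.8711 = 1.071; τ_2 = 47.8/1.071 = 44.61 years.
Leg 3: 78.9 years is already measured aboard the probe.
Total: 36.53 + 44.61 + 78.90 years.

τ = 160 years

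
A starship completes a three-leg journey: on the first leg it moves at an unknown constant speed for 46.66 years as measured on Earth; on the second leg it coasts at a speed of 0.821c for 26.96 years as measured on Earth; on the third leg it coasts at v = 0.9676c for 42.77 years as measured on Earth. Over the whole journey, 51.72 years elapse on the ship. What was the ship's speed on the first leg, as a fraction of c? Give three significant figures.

Leg 1: speed unknown; τ_1 = 46.66/γ_1.
Leg 2: γ = 1/√(1 − 0.821²) = 1/√0.3260 = 1.752; τ_2 = 26.96/1.752 = 15.39 years.
Leg 3: γ = 1/√(1 − 0.9676²) = 1/√0.06375 = 3.961; τ_3 = 42.77/3.961 = 10.80 years.
Total proper time: τ_1 + 15.39 + 10.80 = 51.72, so τ_1 = 51.72 − 26.19 = 25.53 years.
γ_1 = 46.66/25.53 = 1.828; β = √(1 − 1/γ²) = √0.7007.

β = 0.837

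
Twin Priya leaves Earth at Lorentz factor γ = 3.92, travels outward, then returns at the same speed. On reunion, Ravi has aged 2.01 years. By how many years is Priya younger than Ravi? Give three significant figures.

γ = 3.92
Priya's elapsed proper time: τ = 2.01/3.920 = 0.5128 years.
Age gap = Δt − τ = 2.01 − 0.5128 years.

Δt − τ = 1.50 years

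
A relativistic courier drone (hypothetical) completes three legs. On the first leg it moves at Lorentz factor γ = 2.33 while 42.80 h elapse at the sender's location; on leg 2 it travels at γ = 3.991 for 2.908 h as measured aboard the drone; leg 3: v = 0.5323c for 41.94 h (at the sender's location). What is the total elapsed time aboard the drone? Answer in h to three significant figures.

Leg 1: γ = 2.33; τ_1 = 42.80/2.330 = 18.37 h.
Leg 2: 2.908 h is already measured aboard the drone.
Leg 3: γ = 1/√(1 − 0.5323²) = 1/√0.7167 = 1.181; τ_3 = 41.94/1.181 = 35.50 h.
Total: 18.37 + 2.908 + 35.50 h.

τ = 56.8 h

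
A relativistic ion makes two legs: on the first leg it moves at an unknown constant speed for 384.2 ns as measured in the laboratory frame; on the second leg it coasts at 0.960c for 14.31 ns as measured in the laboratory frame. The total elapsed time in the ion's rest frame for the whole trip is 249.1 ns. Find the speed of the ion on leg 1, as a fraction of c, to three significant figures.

β = 0.770

Leg 1: speed unknown; τ_1 = 384.2/γ_1.
Leg 2: γ = 1/√(1 − 0.960²) = 25/7 ≈ 3.571; τ_2 = 14.31/3.571 = 4.007 ns.
Total proper time: τ_1 + 4.007 = 249.1, so τ_1 = 249.1 − 4.007 = 245.1 ns.
γ_1 = 384.2/245.1 = 1.568; β = √(1 − 1/γ²) = √0.5930.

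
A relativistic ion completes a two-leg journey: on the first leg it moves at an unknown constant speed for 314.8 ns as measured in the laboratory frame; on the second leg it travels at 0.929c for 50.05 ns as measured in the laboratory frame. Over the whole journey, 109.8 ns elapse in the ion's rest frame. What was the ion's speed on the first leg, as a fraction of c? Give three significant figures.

β = 0.957

Leg 1: speed unknown; τ_1 = 314.8/γ_1.
Leg 2: γ = 1/√(1 − 0.929²) = 1/√0.1370 = 2.702; τ_2 = 50.05/2.702 = 18.52 ns.
Total proper time: τ_1 + 18.52 = 109.8, so τ_1 = 109.8 − 18.52 = 91.28 ns.
γ_1 = 314.8/91.28 = 3.449; β = √(1 − 1/γ²) = √0.9159.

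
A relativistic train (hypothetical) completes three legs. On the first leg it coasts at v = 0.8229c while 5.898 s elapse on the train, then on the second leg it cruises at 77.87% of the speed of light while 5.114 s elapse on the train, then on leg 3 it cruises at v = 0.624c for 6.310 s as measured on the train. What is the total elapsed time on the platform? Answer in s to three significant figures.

Δt = 26.6 s

Leg 1: γ = 1/√(1 − 0.8229²) = 1/√0.3228 = 1.760; Δt_1 = 1.760 × 5.898 = 10.38 s.
Leg 2: β = 0.7787; γ = 1/√(1 − 0.7787²) = 1/√0.3936 = 1.594; Δt_2 = 1.594 × 5.114 = 8.151 s.
Leg 3: γ = 1/√(1 − 0.624²) = 1/√0.6106 = 1.280; Δt_3 = 1.280 × 6.310 = 8.075 s.
Total: 10.38 + 8.151 + 8.075 s.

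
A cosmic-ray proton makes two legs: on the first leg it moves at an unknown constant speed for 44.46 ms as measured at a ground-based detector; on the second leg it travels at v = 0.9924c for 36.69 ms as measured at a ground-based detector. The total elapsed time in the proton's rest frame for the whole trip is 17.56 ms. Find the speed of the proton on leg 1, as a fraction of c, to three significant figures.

β = 0.956

Leg 1: speed unknown; τ_1 = 44.46/γ_1.
Leg 2: γ = 1/√(1 − 0.9924²) = 1/√0.01514 = 8.127; τ_2 = 36.69/8.127 = 4.515 ms.
Total proper time: τ_1 + 4.515 = 17.56, so τ_1 = 17.56 − 4.515 = 13.05 ms.
γ_1 = 44.46/13.05 = 3.408; β = √(1 − 1/γ²) = √0.9139.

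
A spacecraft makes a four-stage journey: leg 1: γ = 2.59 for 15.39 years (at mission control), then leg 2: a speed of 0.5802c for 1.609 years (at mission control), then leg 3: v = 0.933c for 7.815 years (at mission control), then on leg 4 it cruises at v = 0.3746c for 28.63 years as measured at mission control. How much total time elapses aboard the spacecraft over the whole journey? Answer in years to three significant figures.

Leg 1: γ = 2.59; τ_1 = 15.39/2.590 = 5.942 years.
Leg 2: γ = 1/√(1 − 0.5802²) = 1/√0.6634 = 1.228; τ_2 = 1.609/1.228 = 1.310 years.
Leg 3: γ = 1/√(1 − 0.933²) = 1/√0.1295 = 2.779; τ_3 = 7.815/2.779 = 2.812 years.
Leg 4: γ = 1/√(1 − 0.3746²) = 1/√0.8597 = 1.079; τ_4 = 28.63/1.079 = 26.55 years.
Total: 5.942 + 1.310 + 2.812 + 26.55 years.

τ = 36.6 years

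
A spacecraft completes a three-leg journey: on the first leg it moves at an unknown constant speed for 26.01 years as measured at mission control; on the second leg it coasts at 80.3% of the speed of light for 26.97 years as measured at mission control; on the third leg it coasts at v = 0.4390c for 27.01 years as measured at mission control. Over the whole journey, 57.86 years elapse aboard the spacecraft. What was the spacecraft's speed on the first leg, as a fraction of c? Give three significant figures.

Leg 1: speed unknown; τ_1 = 26.01/γ_1.
Leg 2: β = 0.803; γ = 1/√(1 − 0.803²) = 1/√0.3552 = 1.678; τ_2 = 26.97/1.678 = 16.07 years.
Leg 3: γ = 1/√(1 − 0.4390²) = 1/√0.8073 = 1.113; τ_3 = 27.01/1.113 = 24.27 years.
Total proper time: τ_1 + 16.07 + 24.27 = 57.86, so τ_1 = 57.86 − 40.34 = 17.52 years.
γ_1 = 26.01/17.52 = 1.485; β = √(1 − 1/γ²) = √0.5464.

β = 0.739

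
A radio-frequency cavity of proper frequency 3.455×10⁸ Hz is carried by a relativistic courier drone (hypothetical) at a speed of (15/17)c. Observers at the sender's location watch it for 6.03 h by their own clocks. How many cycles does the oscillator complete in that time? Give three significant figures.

γ = 1/√(1 − (15/17)²) = 17/8 = 2.125
During 6.03 h of lab time, the oscillator's proper time advances by τ = Δt/γ = 6.03/2.125 = 2.838 h = 1.022×10⁴ s.
N = f × τ = 3.455×10⁸ × 1.022×10⁴ = 3.529×10¹².

N = 3.53×10¹²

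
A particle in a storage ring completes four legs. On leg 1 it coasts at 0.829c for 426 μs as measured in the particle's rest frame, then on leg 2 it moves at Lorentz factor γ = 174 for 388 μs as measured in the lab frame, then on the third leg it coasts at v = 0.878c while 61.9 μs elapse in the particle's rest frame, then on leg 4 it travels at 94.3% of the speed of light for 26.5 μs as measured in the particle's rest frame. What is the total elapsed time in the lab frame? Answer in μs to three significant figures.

Δt = 1360 μs

Leg 1: γ = 1/√(1 − 0.829²) = 1/√0.3128 = 1.788; Δt_1 = 1.788 × 426 = 761.7 μs.
Leg 2: 388 μs is already measured in the lab frame.
Leg 3: γ = 1/√(1 − 0.878²) = 1/√0.2291 = 2.089; Δt_3 = 2.089 × 61.9 = 129.3 μs.
Leg 4: β = 0.943; γ = 1/√(1 − 0.943²) = 1/√0.1108 = 3.005; Δt_4 = 3.005 × 26.5 = 79.63 μs.
Total: 761.7 + 388.0 + 129.3 + 79.63 μs.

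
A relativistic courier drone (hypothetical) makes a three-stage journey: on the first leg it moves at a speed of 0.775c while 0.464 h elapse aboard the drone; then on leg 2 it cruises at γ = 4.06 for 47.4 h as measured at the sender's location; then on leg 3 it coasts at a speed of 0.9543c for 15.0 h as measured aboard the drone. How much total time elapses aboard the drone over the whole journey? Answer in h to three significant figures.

Leg 1: 0.464 h is already measured aboard the drone.
Leg 2: γ = 4.06; τ_2 = 47.4/4.060 = 11.67 h.
Leg 3: 15.0 h is already measured aboard the drone.
Total: 0.4640 + 11.67 + 15.00 h.

τ = 27.1 h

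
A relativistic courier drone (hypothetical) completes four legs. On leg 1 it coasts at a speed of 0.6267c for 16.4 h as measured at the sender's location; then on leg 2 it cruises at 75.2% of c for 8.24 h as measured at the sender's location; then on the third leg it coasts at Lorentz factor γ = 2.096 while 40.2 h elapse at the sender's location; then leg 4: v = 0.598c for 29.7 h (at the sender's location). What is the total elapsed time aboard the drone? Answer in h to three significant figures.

Leg 1: γ = 1/√(1 − 0.6267²) = 1/√0.6072 = 1.283; τ_1 = 16.4/1.283 = 12.78 h.
Leg 2: β = 0.752; γ = 1/√(1 − 0.752²) = 1/√0.4345 = 1.517; τ_2 = 8.24/1.517 = 5.432 h.
Leg 3: γ = 2.096; τ_3 = 40.2/2.096 = 19.18 h.
Leg 4: γ = 1/√(1 − 0.598²) = 1/√0.6424 = 1.248; τ_4 = 29.7/1.248 = 23.80 h.
Total: 12.78 + 5.432 + 19.18 + 23.80 h.

τ = 61.2 h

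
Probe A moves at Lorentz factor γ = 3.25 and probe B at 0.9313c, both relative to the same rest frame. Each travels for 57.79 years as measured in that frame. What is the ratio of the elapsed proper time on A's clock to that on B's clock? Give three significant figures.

τ_A/τ_B = 0.845

A: γ = 3.25. B: γ = 1/√(1 − 0.9313²) = 1/√0.1327 = 2.745.
τ_A/τ_B = γ_B/γ_A = 2.745/3.250 = 0.8447, so τ_A/τ_B = 0.8447.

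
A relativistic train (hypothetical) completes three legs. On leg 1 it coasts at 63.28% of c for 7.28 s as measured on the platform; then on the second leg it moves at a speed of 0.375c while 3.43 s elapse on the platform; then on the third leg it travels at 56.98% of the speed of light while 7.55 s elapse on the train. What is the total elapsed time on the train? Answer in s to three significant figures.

Leg 1: β = 0.6328; γ = 1/√(1 − 0.6328²) = 1/√0.5996 = 1.291; τ_1 = 7.28/1.291 = 5.637 s.
Leg 2: γ = 1/√(1 − 0.375²) = 1/√0.8594 = 1.079; τ_2 = 3.43/1.079 = 3.180 s.
Leg 3: 7.55 s is already measured on the train.
Total: 5.637 + 3.180 + 7.550 s.

τ = 16.4 s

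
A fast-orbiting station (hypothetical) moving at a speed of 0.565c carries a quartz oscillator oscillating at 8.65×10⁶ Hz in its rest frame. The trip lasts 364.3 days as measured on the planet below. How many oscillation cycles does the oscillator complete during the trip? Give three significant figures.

N = 2.25×10¹⁴

γ = 1/√(1 − 0.565²) = 1/√0.6808 = 1.212
The oscillator's own cycle count is N = f × τ where τ is the proper time aboard the station. τ = Δt/γ = 364.3/1.212 = 300.6 days = 2.597×10⁷ s.
N = 8.65×10⁶ × 2.597×10⁷ = 2.246×10¹⁴.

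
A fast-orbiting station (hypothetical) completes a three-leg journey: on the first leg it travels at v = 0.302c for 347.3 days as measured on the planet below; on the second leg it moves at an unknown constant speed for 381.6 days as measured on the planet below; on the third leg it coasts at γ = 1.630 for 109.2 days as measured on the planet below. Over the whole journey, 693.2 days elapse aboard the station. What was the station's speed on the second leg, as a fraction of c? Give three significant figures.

Leg 1: γ = 1/√(1 − 0.302²) = 1/√0.9088 = 1.049; τ_1 = 347.3/1.049 = 331.1 days.
Leg 2: speed unknown; τ_2 = 381.6/γ_2.
Leg 3: γ = 1.630; τ_3 = 109.2/1.630 = 66.99 days.
Total proper time: 331.1 + τ_2 + 66.99 = 693.2, so τ_2 = 693.2 − 398.1 = 295.1 days.
γ_2 = 381.6/295.1 = 1.293; β = √(1 − 1/γ²) = √0.4019.

β = 0.634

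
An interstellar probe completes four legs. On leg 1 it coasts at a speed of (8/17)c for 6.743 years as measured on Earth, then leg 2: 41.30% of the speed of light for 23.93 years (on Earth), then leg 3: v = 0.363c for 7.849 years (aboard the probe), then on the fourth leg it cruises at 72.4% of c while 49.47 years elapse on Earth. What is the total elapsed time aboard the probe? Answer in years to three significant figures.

Leg 1: γ = 1/√(1 − (8/17)²) = 17/15 ≈ 1.133; τ_1 = 6.743/1.133 = 5.950 years.
Leg 2: β = 0.4130; γ = 1/√(1 − 0.4130²) = 1/√0.8294 = 1.098; τ_2 = 23.93/1.098 = 21.79 years.
Leg 3: 7.849 years is already measured aboard the probe.
Leg 4: β = 0.724; γ = 1/√(1 − 0.724²) = 1/√0.4758 = 1.450; τ_4 = 49.47/1.450 = 34.12 years.
Total: 5.950 + 21.79 + 7.849 + 34.12 years.

τ = 69.7 years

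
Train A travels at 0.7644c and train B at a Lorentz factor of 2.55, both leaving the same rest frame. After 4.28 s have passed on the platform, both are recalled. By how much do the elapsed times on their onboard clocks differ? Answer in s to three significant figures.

A: γ = 1/√(1 − 0.7644²) = 1/√0.4157 = 1.551; τ_A = 4.28/1.551 = 2.759 s.
B: γ = 2.55; τ_B = 4.28/2.550 = 1.678 s.

|τ_A − τ_B| = 1.08 s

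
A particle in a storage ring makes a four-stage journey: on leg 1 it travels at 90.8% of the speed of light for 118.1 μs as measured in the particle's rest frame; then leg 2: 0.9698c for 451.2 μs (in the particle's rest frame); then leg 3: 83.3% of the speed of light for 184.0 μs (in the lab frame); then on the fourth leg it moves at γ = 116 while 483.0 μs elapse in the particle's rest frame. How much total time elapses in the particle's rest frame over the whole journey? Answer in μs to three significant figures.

τ = 1150 μs

Leg 1: 118.1 μs is already measured in the particle's rest frame.
Leg 2: 451.2 μs is already measured in the particle's rest frame.
Leg 3: β = 0.833; γ = 1/√(1 − 0.833²) = 1/√0.3061 = 1.807; τ_3 = 184.0/1.807 = 101.8 μs.
Leg 4: 483.0 μs is already measured in the particle's rest frame.
Total: 118.1 + 451.2 + 101.8 + 483.0 μs.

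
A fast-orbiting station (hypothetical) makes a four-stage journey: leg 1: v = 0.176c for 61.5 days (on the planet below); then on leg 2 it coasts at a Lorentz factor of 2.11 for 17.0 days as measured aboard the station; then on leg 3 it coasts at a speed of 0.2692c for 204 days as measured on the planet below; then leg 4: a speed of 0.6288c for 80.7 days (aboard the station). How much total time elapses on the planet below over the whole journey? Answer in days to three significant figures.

Leg 1: 61.5 days is already measured on the planet below.
Leg 2: γ = 2.11; Δt_2 = 2.110 × 17.0 = 35.87 days.
Leg 3: 204 days is already measured on the planet below.
Leg 4: γ = 1/√(1 − 0.6288²) = 1/√0.6046 = 1.286; Δt_4 = 1.286 × 80.7 = 103.8 days.
Total: 61.50 + 35.87 + 204.0 + 103.8 days.

Δt = 405 days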